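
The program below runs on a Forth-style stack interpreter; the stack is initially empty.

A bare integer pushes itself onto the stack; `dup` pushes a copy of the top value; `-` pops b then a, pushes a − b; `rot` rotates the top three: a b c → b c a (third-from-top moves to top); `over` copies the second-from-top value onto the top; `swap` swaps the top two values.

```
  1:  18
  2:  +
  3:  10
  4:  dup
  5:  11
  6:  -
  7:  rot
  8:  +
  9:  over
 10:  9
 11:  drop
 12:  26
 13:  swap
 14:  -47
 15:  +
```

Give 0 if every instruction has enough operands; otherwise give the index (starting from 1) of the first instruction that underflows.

18  18
+  — needs 2 operands, stack has 1 → underflow

2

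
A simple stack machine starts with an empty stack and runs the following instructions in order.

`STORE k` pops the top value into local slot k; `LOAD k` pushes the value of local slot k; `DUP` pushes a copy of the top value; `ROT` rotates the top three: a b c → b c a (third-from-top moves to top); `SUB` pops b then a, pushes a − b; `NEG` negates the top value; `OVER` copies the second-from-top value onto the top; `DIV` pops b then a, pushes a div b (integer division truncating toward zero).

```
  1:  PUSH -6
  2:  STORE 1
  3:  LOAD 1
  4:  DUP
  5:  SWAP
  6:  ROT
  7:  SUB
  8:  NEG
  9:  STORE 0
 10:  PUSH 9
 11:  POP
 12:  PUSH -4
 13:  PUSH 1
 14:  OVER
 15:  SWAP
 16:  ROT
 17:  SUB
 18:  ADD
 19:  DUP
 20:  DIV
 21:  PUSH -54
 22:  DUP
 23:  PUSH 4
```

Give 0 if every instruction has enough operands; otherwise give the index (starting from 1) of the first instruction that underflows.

6

PUSH -6 → [-6]
STORE 1 → []
LOAD 1  → [-6]
DUP     → [-6, -6]
SWAP    → [-6, -6]
ROT  — needs 3 operands, stack has 2 → underflow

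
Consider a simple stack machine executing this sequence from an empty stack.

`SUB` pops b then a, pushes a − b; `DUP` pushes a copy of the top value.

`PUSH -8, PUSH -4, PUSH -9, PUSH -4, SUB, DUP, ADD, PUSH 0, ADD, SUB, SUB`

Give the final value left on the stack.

PUSH -8  [-8]
PUSH -4  [-8, -4]
PUSH -9  [-8, -4, -9]
PUSH -4  [-8, -4, -9, -4]
SUB      [-8, -4, -5]
DUP      [-8, -4, -5, -5]
ADD      [-8, -4, -10]
PUSH 0   [-8, -4, -10, 0]
ADD      [-8, -4, -10]
SUB      [-8, 6]
SUB      [-14]

-14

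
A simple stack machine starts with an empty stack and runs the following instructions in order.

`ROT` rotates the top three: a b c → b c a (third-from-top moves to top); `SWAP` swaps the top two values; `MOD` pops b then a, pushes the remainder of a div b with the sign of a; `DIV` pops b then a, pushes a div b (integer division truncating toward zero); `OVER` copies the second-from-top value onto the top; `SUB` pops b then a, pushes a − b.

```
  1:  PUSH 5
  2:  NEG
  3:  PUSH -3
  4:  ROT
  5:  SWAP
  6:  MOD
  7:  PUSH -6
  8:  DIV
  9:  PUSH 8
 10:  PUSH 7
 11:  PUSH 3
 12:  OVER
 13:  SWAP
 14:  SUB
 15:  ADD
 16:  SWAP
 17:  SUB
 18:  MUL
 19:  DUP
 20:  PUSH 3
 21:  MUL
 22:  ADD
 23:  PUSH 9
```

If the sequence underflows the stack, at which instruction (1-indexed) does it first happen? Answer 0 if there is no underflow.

4

PUSH 5  -> 5
NEG     -> -5
PUSH -3 -> -5 -3
ROT  — needs 3 operands, stack has 2 → underflow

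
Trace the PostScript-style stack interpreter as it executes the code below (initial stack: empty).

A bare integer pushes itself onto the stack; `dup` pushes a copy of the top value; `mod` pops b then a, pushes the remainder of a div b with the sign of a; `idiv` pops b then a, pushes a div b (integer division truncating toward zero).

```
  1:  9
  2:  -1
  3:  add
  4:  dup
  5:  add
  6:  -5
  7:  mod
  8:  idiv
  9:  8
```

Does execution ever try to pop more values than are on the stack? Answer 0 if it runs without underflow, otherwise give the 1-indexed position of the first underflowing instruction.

8

9   : 9
-1  : 9 -1
add : 8
dup : 8 8
add : 16
-5  : 16 -5
mod : 1
idiv  — needs 2 operands, stack has 1 → underflow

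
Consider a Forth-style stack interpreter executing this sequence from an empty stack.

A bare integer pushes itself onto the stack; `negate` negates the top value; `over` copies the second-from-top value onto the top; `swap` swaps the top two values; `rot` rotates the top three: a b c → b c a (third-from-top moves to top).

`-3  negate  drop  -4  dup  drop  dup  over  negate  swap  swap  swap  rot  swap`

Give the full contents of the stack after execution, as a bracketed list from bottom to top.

[4, -4, -4]

-3     → -3
negate → 3
drop   → (empty)
-4     → -4
dup    → -4 -4
drop   → -4
dup    → -4 -4
over   → -4 -4 -4
negate → -4 -4 4
swap   → -4 4 -4
swap   → -4 -4 4
swap   → -4 4 -4
rot    → 4 -4 -4
swap   → 4 -4 -4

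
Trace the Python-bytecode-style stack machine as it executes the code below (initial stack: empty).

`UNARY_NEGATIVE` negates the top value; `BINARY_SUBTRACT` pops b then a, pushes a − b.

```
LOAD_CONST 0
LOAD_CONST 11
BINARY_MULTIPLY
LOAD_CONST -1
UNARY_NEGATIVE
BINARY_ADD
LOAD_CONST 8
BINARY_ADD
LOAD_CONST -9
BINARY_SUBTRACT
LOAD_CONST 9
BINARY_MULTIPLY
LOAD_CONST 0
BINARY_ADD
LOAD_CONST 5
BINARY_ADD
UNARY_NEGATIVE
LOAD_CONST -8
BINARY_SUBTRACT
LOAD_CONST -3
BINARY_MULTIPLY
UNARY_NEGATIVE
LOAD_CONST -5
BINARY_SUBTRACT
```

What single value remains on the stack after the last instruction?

LOAD_CONST 0    → [0]
LOAD_CONST 11   → [0, 11]
BINARY_MULTIPLY → [0]
LOAD_CONST -1   → [0, -1]
UNARY_NEGATIVE  → [0, 1]
BINARY_ADD      → [1]
LOAD_CONST 8    → [1, 8]
BINARY_ADD      → [9]
LOAD_CONST -9   → [9, -9]
BINARY_SUBTRACT → [18]
LOAD_CONST 9    → [18, 9]
BINARY_MULTIPLY → [162]
LOAD_CONST 0    → [162, 0]
BINARY_ADD      → [162]
LOAD_CONST 5    → [162, 5]
BINARY_ADD      → [167]
UNARY_NEGATIVE  → [-167]
LOAD_CONST -8   → [-167, -8]
BINARY_SUBTRACT → [-159]
LOAD_CONST -3   → [-159, -3]
BINARY_MULTIPLY → [477]
UNARY_NEGATIVE  → [-477]
LOAD_CONST -5   → [-477, -5]
BINARY_SUBTRACT → [-472]

-472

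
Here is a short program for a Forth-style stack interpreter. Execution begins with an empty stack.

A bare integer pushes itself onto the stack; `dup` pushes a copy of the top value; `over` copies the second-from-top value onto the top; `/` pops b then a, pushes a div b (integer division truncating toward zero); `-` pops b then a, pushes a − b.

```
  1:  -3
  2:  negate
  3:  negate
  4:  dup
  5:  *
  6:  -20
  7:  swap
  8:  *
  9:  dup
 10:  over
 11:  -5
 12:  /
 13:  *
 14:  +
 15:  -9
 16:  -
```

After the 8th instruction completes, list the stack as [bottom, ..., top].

-3     -> -3
negate -> 3
negate -> -3
dup    -> -3 -3
*      -> 9
-20    -> 9 -20
swap   -> -20 9
*      -> -180

[-180]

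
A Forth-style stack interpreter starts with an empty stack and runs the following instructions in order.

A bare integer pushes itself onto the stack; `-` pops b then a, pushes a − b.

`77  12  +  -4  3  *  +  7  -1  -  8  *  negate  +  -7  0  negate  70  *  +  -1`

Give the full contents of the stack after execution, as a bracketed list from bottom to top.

77     -> 77
12     -> 77 12
+      -> 89
-4     -> 89 -4
3      -> 89 -4 3
*      -> 89 -12
+      -> 77
7      -> 77 7
-1     -> 77 7 -1
-      -> 77 8
8      -> 77 8 8
*      -> 77 64
negate -> 77 -64
+      -> 13
-7     -> 13 -7
0      -> 13 -7 0
negate -> 13 -7 0
70     -> 13 -7 0 70
*      -> 13 -7 0
+      -> 13 -7
-1     -> 13 -7 -1

[13, -7, -1]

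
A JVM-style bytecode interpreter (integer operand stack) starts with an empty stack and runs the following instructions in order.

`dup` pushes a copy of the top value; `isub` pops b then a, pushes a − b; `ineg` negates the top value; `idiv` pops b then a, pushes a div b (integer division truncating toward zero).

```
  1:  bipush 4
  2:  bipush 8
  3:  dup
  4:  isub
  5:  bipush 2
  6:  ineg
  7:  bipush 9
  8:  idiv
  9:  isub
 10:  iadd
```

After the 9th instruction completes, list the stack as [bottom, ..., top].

bipush 4 → 4
bipush 8 → 4 8
dup      → 4 8 8
isub     → 4 0
bipush 2 → 4 0 2
ineg     → 4 0 -2
bipush 9 → 4 0 -2 9
idiv     → 4 0 0
isub     → 4 0

[4, 0]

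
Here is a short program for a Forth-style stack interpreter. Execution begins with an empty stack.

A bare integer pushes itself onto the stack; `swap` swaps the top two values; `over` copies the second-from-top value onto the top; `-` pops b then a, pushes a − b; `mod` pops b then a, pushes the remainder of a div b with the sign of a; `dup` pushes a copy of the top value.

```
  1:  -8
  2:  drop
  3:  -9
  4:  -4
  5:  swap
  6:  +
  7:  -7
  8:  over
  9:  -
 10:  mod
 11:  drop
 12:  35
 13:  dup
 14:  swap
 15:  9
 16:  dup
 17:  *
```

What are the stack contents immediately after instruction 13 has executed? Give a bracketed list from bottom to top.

[35, 35]

-8   -> -8
drop -> (empty)
-9   -> -9
-4   -> -9 -4
swap -> -4 -9
+    -> -13
-7   -> -13 -7
over -> -13 -7 -13
-    -> -13 6
mod  -> -1
drop -> (empty)
35   -> 35
dup  -> 35 35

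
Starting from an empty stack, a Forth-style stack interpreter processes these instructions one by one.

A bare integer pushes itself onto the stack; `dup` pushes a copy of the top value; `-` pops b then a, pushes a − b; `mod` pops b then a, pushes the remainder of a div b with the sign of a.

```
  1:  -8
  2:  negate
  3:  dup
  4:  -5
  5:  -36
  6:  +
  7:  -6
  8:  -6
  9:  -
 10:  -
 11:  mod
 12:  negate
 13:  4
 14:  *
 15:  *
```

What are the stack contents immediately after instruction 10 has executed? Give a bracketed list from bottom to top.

-8     -> [-8]
negate -> [8]
dup    -> [8, 8]
-5     -> [8, 8, -5]
-36    -> [8, 8, -5, -36]
+      -> [8, 8, -41]
-6     -> [8, 8, -41, -6]
-6     -> [8, 8, -41, -6, -6]
-      -> [8, 8, -41, 0]
-      -> [8, 8, -41]

[8, 8, -41]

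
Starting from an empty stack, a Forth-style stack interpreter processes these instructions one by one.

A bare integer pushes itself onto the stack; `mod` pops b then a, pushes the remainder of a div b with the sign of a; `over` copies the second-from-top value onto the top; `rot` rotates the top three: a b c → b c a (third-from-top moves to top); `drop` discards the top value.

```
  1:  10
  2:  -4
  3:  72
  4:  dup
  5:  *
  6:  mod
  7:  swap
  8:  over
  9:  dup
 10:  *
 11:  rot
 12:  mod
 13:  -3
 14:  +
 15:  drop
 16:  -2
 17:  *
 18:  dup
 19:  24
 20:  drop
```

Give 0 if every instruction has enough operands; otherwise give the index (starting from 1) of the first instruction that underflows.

0

10   : [10]
-4   : [10, -4]
72   : [10, -4, 72]
dup  : [10, -4, 72, 72]
*    : [10, -4, 5184]
mod  : [10, -4]
swap : [-4, 10]
over : [-4, 10, -4]
dup  : [-4, 10, -4, -4]
*    : [-4, 10, 16]
rot  : [10, 16, -4]
mod  : [10, 0]
-3   : [10, 0, -3]
+    : [10, -3]
drop : [10]
-2   : [10, -2]
*    : [-20]
dup  : [-20, -20]
24   : [-20, -20, 24]
drop : [-20, -20]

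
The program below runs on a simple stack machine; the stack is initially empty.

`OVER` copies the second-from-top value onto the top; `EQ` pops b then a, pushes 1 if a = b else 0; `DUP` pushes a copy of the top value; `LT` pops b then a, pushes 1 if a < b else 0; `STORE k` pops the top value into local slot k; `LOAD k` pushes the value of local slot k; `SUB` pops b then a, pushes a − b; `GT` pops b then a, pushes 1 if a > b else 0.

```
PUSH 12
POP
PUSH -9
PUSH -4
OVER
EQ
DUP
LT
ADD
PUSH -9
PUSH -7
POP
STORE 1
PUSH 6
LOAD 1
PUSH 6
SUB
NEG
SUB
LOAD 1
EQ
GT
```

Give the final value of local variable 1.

PUSH 12 → [12]
POP     → []
PUSH -9 → [-9]
PUSH -4 → [-9, -4]
OVER    → [-9, -4, -9]
EQ      → [-9, 0]
DUP     → [-9, 0, 0]
LT      → [-9, 0]
ADD     → [-9]
PUSH -9 → [-9, -9]
PUSH -7 → [-9, -9, -7]
POP     → [-9, -9]
STORE 1 → [-9]
PUSH 6  → [-9, 6]
LOAD 1  → [-9, 6, -9]
PUSH 6  → [-9, 6, -9, 6]
SUB     → [-9, 6, -15]
NEG     → [-9, 6, 15]
SUB     → [-9, -9]
LOAD 1  → [-9, -9, -9]
EQ      → [-9, 1]
GT      → [0]

-9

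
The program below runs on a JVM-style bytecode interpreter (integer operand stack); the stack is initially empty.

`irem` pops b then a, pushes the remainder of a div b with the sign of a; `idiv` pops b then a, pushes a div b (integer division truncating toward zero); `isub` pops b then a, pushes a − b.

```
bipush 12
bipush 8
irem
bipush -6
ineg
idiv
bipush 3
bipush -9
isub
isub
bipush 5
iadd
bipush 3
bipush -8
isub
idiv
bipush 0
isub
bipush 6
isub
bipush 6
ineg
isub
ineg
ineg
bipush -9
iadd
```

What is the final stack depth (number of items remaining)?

bipush 12 : [12]
bipush 8  : [12, 8]
irem      : [4]
bipush -6 : [4, -6]
ineg      : [4, 6]
idiv      : [0]
bipush 3  : [0, 3]
bipush -9 : [0, 3, -9]
isub      : [0, 12]
isub      : [-12]
bipush 5  : [-12, 5]
iadd      : [-7]
bipush 3  : [-7, 3]
bipush -8 : [-7, 3, -8]
isub      : [-7, 11]
idiv      : [0]
bipush 0  : [0, 0]
isub      : [0]
bipush 6  : [0, 6]
isub      : [-6]
bipush 6  : [-6, 6]
ineg      : [-6, -6]
isub      : [0]
ineg      : [0]
ineg      : [0]
bipush -9 : [0, -9]
iadd      : [-9]

1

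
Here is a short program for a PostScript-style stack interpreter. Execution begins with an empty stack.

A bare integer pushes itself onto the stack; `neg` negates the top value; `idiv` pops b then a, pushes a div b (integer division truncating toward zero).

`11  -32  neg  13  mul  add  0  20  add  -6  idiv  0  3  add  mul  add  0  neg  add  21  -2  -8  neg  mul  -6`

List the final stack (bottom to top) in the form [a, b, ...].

[418, 21, -16, -6]

11   -> 11
-32  -> 11 -32
neg  -> 11 32
13   -> 11 32 13
mul  -> 11 416
add  -> 427
0    -> 427 0
20   -> 427 0 20
add  -> 427 20
-6   -> 427 20 -6
idiv -> 427 -3
0    -> 427 -3 0
3    -> 427 -3 0 3
add  -> 427 -3 3
mul  -> 427 -9
add  -> 418
0    -> 418 0
neg  -> 418 0
add  -> 418
21   -> 418 21
-2   -> 418 21 -2
-8   -> 418 21 -2 -8
neg  -> 418 21 -2 8
mul  -> 418 21 -16
-6   -> 418 21 -16 -6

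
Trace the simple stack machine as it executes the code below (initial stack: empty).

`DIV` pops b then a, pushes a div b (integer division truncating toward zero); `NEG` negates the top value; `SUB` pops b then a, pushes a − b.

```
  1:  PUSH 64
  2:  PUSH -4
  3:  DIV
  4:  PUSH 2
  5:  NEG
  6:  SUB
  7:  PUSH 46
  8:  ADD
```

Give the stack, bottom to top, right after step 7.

PUSH 64 -> 64
PUSH -4 -> 64 -4
DIV     -> -16
PUSH 2  -> -16 2
NEG     -> -16 -2
SUB     -> -14
PUSH 46 -> -14 46

[-14, 46]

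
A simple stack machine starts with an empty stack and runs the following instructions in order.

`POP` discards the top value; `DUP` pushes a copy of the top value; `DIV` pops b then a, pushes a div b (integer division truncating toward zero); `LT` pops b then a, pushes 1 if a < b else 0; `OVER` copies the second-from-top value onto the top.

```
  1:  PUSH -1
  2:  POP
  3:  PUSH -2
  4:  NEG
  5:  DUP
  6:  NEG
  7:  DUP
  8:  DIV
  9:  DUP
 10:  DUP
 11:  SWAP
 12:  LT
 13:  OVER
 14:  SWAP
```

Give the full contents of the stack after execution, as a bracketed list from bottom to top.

[2, 1, 1, 0]

PUSH -1 -> [-1]
POP     -> []
PUSH -2 -> [-2]
NEG     -> [2]
DUP     -> [2, 2]
NEG     -> [2, -2]
DUP     -> [2, -2, -2]
DIV     -> [2, 1]
DUP     -> [2, 1, 1]
DUP     -> [2, 1, 1, 1]
SWAP    -> [2, 1, 1, 1]
LT      -> [2, 1, 0]
OVER    -> [2, 1, 0, 1]
SWAP    -> [2, 1, 1, 0]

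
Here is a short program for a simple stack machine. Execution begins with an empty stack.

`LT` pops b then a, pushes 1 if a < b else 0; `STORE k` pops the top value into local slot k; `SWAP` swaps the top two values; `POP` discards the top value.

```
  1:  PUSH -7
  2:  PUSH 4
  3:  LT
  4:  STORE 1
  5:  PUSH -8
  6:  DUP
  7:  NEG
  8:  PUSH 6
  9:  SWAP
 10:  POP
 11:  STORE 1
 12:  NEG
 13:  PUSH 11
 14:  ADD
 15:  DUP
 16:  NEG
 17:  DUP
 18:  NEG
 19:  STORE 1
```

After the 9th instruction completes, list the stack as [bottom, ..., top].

PUSH -7 → -7
PUSH 4  → -7 4
LT      → 1
STORE 1 → (empty)
PUSH -8 → -8
DUP     → -8 -8
NEG     → -8 8
PUSH 6  → -8 8 6
SWAP    → -8 6 8

[-8, 6, 8]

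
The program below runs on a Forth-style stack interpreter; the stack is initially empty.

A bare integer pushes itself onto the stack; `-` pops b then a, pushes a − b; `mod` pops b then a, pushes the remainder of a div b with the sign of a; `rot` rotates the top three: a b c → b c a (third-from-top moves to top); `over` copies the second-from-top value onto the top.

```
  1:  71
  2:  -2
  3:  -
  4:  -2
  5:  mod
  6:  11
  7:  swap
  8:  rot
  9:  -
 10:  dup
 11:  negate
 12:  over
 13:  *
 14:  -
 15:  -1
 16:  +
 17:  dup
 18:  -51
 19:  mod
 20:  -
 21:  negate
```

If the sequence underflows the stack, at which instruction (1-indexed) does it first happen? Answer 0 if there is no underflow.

71   -> [71]
-2   -> [71, -2]
-    -> [73]
-2   -> [73, -2]
mod  -> [1]
11   -> [1, 11]
swap -> [11, 1]
rot  — needs 3 operands, stack has 2 → underflow

8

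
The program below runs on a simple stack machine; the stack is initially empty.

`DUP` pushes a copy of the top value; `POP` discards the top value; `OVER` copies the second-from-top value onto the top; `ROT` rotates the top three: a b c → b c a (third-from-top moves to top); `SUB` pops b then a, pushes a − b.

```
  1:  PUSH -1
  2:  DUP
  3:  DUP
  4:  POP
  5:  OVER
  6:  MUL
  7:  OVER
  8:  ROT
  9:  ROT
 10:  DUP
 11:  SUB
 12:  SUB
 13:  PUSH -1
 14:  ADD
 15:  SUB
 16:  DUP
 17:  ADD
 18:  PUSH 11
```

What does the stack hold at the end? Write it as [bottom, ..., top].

[2, 11]

PUSH -1  [-1]
DUP      [-1, -1]
DUP      [-1, -1, -1]
POP      [-1, -1]
OVER     [-1, -1, -1]
MUL      [-1, 1]
OVER     [-1, 1, -1]
ROT      [1, -1, -1]
ROT      [-1, -1, 1]
DUP      [-1, -1, 1, 1]
SUB      [-1, -1, 0]
SUB      [-1, -1]
PUSH -1  [-1, -1, -1]
ADD      [-1, -2]
SUB      [1]
DUP      [1, 1]
ADD      [2]
PUSH 11  [2, 11]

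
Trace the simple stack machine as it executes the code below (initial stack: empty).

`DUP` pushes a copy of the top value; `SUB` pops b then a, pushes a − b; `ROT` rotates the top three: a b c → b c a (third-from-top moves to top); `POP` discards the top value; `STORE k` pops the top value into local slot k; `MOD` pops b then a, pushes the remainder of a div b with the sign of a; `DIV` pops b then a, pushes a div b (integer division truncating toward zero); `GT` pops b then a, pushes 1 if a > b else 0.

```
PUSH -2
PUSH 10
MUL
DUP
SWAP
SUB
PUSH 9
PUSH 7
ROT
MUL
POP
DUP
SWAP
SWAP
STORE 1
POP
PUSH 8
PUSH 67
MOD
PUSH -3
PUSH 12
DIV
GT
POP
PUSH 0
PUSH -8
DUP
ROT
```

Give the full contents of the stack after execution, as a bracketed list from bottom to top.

[-8, -8, 0]

PUSH -2 : -2
PUSH 10 : -2 10
MUL     : -20
DUP     : -20 -20
SWAP    : -20 -20
SUB     : 0
PUSH 9  : 0 9
PUSH 7  : 0 9 7
ROT     : 9 7 0
MUL     : 9 0
POP     : 9
DUP     : 9 9
SWAP    : 9 9
SWAP    : 9 9
STORE 1 : 9
POP     : (empty)
PUSH 8  : 8
PUSH 67 : 8 67
MOD     : 8
PUSH -3 : 8 -3
PUSH 12 : 8 -3 12
DIV     : 8 0
GT      : 1
POP     : (empty)
PUSH 0  : 0
PUSH -8 : 0 -8
DUP     : 0 -8 -8
ROT     : -8 -8 0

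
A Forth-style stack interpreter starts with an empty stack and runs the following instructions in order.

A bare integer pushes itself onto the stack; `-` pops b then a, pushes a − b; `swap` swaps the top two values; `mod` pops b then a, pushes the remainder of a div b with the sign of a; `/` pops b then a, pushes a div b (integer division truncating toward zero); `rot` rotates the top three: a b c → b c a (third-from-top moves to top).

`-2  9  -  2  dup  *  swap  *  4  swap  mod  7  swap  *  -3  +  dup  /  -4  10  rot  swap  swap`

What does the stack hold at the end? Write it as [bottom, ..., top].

-2   → -2
9    → -2 9
-    → -11
2    → -11 2
dup  → -11 2 2
*    → -11 4
swap → 4 -11
*    → -44
4    → -44 4
swap → 4 -44
mod  → 4
7    → 4 7
swap → 7 4
*    → 28
-3   → 28 -3
+    → 25
dup  → 25 25
/    → 1
-4   → 1 -4
10   → 1 -4 10
rot  → -4 10 1
swap → -4 1 10
swap → -4 10 1

[-4, 10, 1]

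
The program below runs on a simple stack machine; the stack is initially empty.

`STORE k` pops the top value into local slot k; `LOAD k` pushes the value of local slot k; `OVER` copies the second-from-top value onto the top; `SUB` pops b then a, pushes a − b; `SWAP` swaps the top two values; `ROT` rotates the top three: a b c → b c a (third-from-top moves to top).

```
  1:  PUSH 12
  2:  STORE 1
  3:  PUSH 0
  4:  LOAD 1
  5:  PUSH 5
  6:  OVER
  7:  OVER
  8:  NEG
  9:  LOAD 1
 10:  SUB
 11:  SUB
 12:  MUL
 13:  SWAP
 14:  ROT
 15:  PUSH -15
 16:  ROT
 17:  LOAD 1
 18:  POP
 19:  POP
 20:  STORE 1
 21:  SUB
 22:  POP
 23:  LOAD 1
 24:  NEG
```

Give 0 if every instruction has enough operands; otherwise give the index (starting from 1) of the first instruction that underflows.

PUSH 12   [12]
STORE 1   []
PUSH 0    [0]
LOAD 1    [0, 12]
PUSH 5    [0, 12, 5]
OVER      [0, 12, 5, 12]
OVER      [0, 12, 5, 12, 5]
NEG       [0, 12, 5, 12, -5]
LOAD 1    [0, 12, 5, 12, -5, 12]
SUB       [0, 12, 5, 12, -17]
SUB       [0, 12, 5, 29]
MUL       [0, 12, 145]
SWAP      [0, 145, 12]
ROT       [145, 12, 0]
PUSH -15  [145, 12, 0, -15]
ROT       [145, 0, -15, 12]
LOAD 1    [145, 0, -15, 12, 12]
POP       [145, 0, -15, 12]
POP       [145, 0, -15]
STORE 1   [145, 0]
SUB       [145]
POP       []
LOAD 1    [-15]
NEG       [15]

0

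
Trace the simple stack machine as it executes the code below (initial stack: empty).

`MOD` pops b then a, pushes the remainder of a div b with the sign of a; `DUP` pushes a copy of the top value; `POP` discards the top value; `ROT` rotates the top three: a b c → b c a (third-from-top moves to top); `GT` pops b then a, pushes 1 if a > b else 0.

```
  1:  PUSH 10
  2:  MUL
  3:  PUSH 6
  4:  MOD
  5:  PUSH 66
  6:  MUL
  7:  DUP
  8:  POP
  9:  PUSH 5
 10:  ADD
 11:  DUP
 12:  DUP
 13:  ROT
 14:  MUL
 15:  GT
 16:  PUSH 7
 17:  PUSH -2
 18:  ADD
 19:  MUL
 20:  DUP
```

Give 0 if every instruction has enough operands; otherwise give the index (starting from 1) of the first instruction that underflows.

2

PUSH 10 -> [10]
MUL  — needs 2 operands, stack has 1 → underflow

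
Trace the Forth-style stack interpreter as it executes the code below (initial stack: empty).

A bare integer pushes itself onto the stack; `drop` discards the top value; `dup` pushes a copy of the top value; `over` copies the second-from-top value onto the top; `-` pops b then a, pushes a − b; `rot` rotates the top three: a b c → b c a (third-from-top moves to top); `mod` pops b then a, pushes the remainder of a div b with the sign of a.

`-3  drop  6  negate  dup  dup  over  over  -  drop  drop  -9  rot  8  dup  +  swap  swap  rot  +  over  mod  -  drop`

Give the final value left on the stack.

-6

-3     : [-3]
drop   : []
6      : [6]
negate : [-6]
dup    : [-6, -6]
dup    : [-6, -6, -6]
over   : [-6, -6, -6, -6]
over   : [-6, -6, -6, -6, -6]
-      : [-6, -6, -6, 0]
drop   : [-6, -6, -6]
drop   : [-6, -6]
-9     : [-6, -6, -9]
rot    : [-6, -9, -6]
8      : [-6, -9, -6, 8]
dup    : [-6, -9, -6, 8, 8]
+      : [-6, -9, -6, 16]
swap   : [-6, -9, 16, -6]
swap   : [-6, -9, -6, 16]
rot    : [-6, -6, 16, -9]
+      : [-6, -6, 7]
over   : [-6, -6, 7, -6]
mod    : [-6, -6, 1]
-      : [-6, -7]
drop   : [-6]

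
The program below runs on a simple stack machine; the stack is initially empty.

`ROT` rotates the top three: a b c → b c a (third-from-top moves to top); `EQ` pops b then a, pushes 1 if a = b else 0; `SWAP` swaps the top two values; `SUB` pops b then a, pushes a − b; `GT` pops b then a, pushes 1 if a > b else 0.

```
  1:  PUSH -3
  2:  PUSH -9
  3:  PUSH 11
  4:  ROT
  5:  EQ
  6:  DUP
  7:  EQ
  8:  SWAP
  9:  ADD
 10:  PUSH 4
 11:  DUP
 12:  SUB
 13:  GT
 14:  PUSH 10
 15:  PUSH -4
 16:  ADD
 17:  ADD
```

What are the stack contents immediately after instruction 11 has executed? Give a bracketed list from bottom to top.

[-8, 4, 4]

PUSH -3 -> [-3]
PUSH -9 -> [-3, -9]
PUSH 11 -> [-3, -9, 11]
ROT     -> [-9, 11, -3]
EQ      -> [-9, 0]
DUP     -> [-9, 0, 0]
EQ      -> [-9, 1]
SWAP    -> [1, -9]
ADD     -> [-8]
PUSH 4  -> [-8, 4]
DUP     -> [-8, 4, 4]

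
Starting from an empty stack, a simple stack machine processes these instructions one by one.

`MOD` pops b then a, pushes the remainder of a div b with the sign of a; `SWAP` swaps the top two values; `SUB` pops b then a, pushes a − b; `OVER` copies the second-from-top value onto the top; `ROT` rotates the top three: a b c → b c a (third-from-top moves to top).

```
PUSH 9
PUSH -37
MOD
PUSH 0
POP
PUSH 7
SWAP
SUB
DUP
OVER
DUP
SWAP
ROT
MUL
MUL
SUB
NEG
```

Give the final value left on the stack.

-6

PUSH 9   → [9]
PUSH -37 → [9, -37]
MOD      → [9]
PUSH 0   → [9, 0]
POP      → [9]
PUSH 7   → [9, 7]
SWAP     → [7, 9]
SUB      → [-2]
DUP      → [-2, -2]
OVER     → [-2, -2, -2]
DUP      → [-2, -2, -2, -2]
SWAP     → [-2, -2, -2, -2]
ROT      → [-2, -2, -2, -2]
MUL      → [-2, -2, 4]
MUL      → [-2, -8]
SUB      → [6]
NEG      → [-6]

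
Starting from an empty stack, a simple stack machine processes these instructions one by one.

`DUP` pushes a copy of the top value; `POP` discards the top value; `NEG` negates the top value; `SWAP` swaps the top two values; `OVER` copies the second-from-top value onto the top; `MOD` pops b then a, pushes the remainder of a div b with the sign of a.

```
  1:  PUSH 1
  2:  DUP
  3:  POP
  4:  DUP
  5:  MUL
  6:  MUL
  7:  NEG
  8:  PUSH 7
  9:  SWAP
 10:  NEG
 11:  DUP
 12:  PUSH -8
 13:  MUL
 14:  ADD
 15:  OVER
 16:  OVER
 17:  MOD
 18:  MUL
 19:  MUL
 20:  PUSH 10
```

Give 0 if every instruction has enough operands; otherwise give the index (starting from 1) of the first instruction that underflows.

PUSH 1 -> 1
DUP    -> 1 1
POP    -> 1
DUP    -> 1 1
MUL    -> 1
MUL  — needs 2 operands, stack has 1 → underflow

6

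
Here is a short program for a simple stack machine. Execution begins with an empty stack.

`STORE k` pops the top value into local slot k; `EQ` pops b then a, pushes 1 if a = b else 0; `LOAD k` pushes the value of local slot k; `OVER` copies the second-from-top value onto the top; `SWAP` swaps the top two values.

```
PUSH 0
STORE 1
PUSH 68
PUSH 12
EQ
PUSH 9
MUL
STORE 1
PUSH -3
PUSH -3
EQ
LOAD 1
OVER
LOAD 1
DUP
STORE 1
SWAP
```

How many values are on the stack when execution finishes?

PUSH 0   [0]
STORE 1  []
PUSH 68  [68]
PUSH 12  [68, 12]
EQ       [0]
PUSH 9   [0, 9]
MUL      [0]
STORE 1  []
PUSH -3  [-3]
PUSH -3  [-3, -3]
EQ       [1]
LOAD 1   [1, 0]
OVER     [1, 0, 1]
LOAD 1   [1, 0, 1, 0]
DUP      [1, 0, 1, 0, 0]
STORE 1  [1, 0, 1, 0]
SWAP     [1, 0, 0, 1]

4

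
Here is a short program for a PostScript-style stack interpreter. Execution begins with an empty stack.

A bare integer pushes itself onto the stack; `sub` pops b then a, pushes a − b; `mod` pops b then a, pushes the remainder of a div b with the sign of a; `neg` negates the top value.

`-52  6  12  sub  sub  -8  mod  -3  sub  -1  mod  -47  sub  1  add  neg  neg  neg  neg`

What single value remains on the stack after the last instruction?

-52 → -52
6   → -52 6
12  → -52 6 12
sub → -52 -6
sub → -46
-8  → -46 -8
mod → -6
-3  → -6 -3
sub → -3
-1  → -3 -1
mod → 0
-47 → 0 -47
sub → 47
1   → 47 1
add → 48
neg → -48
neg → 48
neg → -48
neg → 48

48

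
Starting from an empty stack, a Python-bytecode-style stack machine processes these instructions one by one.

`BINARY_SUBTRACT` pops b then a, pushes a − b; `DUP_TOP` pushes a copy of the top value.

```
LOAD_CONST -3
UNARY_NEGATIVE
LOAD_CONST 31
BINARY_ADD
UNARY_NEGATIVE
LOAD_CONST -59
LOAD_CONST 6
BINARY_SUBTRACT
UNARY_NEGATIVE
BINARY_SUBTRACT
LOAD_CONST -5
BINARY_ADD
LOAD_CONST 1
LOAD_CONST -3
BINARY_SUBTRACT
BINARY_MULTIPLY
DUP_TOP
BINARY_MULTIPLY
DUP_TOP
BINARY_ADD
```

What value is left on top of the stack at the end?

LOAD_CONST -3    [-3]
UNARY_NEGATIVE   [3]
LOAD_CONST 31    [3, 31]
BINARY_ADD       [34]
UNARY_NEGATIVE   [-34]
LOAD_CONST -59   [-34, -59]
LOAD_CONST 6     [-34, -59, 6]
BINARY_SUBTRACT  [-34, -65]
UNARY_NEGATIVE   [-34, 65]
BINARY_SUBTRACT  [-99]
LOAD_CONST -5    [-99, -5]
BINARY_ADD       [-104]
LOAD_CONST 1     [-104, 1]
LOAD_CONST -3    [-104, 1, -3]
BINARY_SUBTRACT  [-104, 4]
BINARY_MULTIPLY  [-416]
DUP_TOP          [-416, -416]
BINARY_MULTIPLY  [173056]
DUP_TOP          [173056, 173056]
BINARY_ADD       [346112]

346112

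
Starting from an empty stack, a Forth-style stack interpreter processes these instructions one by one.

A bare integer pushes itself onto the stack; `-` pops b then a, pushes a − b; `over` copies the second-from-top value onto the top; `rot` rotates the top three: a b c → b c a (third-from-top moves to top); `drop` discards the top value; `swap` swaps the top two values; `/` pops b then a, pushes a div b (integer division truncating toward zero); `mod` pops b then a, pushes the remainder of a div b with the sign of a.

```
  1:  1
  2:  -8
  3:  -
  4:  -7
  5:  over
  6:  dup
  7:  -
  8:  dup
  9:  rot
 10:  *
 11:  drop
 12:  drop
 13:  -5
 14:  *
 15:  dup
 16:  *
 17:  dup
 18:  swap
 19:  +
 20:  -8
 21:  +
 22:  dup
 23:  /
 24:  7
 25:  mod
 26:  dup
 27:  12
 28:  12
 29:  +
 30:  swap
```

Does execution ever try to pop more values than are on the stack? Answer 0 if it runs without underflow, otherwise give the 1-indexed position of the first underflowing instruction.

0

1    -> 1
-8   -> 1 -8
-    -> 9
-7   -> 9 -7
over -> 9 -7 9
dup  -> 9 -7 9 9
-    -> 9 -7 0
dup  -> 9 -7 0 0
rot  -> 9 0 0 -7
*    -> 9 0 0
drop -> 9 0
drop -> 9
-5   -> 9 -5
*    -> -45
dup  -> -45 -45
*    -> 2025
dup  -> 2025 2025
swap -> 2025 2025
+    -> 4050
-8   -> 4050 -8
+    -> 4042
dup  -> 4042 4042
/    -> 1
7    -> 1 7
mod  -> 1
dup  -> 1 1
12   -> 1 1 12
12   -> 1 1 12 12
+    -> 1 1 24
swap -> 1 24 1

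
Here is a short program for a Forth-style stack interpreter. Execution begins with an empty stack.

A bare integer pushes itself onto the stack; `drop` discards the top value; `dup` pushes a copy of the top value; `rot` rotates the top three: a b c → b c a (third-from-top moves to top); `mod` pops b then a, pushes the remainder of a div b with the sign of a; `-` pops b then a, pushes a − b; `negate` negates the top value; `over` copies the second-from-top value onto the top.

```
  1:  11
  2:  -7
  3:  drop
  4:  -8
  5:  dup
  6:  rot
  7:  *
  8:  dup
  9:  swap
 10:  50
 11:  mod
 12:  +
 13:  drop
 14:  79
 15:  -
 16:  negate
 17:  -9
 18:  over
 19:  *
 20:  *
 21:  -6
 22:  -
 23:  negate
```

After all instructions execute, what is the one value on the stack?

68115

11     → 11
-7     → 11 -7
drop   → 11
-8     → 11 -8
dup    → 11 -8 -8
rot    → -8 -8 11
*      → -8 -88
dup    → -8 -88 -88
swap   → -8 -88 -88
50     → -8 -88 -88 50
mod    → -8 -88 -38
+      → -8 -126
drop   → -8
79     → -8 79
-      → -87
negate → 87
-9     → 87 -9
over   → 87 -9 87
*      → 87 -783
*      → -68121
-6     → -68121 -6
-      → -68115
negate → 68115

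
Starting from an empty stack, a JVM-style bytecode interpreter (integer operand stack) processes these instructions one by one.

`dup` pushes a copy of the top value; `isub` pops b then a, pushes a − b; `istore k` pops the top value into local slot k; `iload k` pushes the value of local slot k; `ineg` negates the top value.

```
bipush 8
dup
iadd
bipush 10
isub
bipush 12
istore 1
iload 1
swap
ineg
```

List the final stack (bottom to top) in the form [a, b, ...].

[12, -6]

bipush 8   8
dup        8 8
iadd       16
bipush 10  16 10
isub       6
bipush 12  6 12
istore 1   6
iload 1    6 12
swap       12 6
ineg       12 -6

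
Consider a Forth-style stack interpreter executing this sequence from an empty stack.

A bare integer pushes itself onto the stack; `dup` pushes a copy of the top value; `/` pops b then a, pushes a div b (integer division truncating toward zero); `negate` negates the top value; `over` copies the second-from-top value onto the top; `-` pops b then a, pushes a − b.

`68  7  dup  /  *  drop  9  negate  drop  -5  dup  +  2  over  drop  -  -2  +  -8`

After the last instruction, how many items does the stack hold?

68     → [68]
7      → [68, 7]
dup    → [68, 7, 7]
/      → [68, 1]
*      → [68]
drop   → []
9      → [9]
negate → [-9]
drop   → []
-5     → [-5]
dup    → [-5, -5]
+      → [-10]
2      → [-10, 2]
over   → [-10, 2, -10]
drop   → [-10, 2]
-      → [-12]
-2     → [-12, -2]
+      → [-14]
-8     → [-14, -8]

2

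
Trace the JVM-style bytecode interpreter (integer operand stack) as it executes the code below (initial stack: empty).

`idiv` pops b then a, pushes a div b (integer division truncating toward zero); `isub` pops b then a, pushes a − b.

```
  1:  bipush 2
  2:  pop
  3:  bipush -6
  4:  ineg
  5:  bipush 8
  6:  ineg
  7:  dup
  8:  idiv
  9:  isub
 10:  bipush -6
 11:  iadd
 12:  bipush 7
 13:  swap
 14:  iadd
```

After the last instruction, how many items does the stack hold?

1

bipush 2  -> [2]
pop       -> []
bipush -6 -> [-6]
ineg      -> [6]
bipush 8  -> [6, 8]
ineg      -> [6, -8]
dup       -> [6, -8, -8]
idiv      -> [6, 1]
isub      -> [5]
bipush -6 -> [5, -6]
iadd      -> [-1]
bipush 7  -> [-1, 7]
swap      -> [7, -1]
iadd      -> [6]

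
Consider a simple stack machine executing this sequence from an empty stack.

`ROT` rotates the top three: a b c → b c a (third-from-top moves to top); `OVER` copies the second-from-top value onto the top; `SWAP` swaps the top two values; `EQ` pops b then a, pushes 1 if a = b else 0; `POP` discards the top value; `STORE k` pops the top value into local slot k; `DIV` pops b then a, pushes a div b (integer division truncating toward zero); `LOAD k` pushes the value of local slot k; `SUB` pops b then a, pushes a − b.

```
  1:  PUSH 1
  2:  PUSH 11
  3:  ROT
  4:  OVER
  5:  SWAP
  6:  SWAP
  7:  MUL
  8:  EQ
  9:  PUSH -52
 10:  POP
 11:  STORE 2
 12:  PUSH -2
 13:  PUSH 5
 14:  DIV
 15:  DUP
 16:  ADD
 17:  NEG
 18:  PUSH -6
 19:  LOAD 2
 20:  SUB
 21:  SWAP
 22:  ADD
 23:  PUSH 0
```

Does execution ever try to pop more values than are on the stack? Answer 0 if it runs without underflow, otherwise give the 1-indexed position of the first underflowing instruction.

PUSH 1  : 1
PUSH 11 : 1 11
ROT  — needs 3 operands, stack has 2 → underflow

3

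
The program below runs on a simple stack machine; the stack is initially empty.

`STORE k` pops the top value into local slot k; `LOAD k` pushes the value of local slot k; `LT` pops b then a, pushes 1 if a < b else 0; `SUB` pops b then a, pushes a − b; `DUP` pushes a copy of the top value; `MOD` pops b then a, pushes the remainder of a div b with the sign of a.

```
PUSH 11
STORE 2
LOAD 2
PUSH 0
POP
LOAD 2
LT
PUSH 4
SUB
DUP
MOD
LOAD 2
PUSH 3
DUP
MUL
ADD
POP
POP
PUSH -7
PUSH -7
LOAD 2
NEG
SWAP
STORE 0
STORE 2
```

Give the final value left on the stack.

-7

PUSH 11 -> 11
STORE 2 -> (empty)
LOAD 2  -> 11
PUSH 0  -> 11 0
POP     -> 11
LOAD 2  -> 11 11
LT      -> 0
PUSH 4  -> 0 4
SUB     -> -4
DUP     -> -4 -4
MOD     -> 0
LOAD 2  -> 0 11
PUSH 3  -> 0 11 3
DUP     -> 0 11 3 3
MUL     -> 0 11 9
ADD     -> 0 20
POP     -> 0
POP     -> (empty)
PUSH -7 -> -7
PUSH -7 -> -7 -7
LOAD 2  -> -7 -7 11
NEG     -> -7 -7 -11
SWAP    -> -7 -11 -7
STORE 0 -> -7 -11
STORE 2 -> -7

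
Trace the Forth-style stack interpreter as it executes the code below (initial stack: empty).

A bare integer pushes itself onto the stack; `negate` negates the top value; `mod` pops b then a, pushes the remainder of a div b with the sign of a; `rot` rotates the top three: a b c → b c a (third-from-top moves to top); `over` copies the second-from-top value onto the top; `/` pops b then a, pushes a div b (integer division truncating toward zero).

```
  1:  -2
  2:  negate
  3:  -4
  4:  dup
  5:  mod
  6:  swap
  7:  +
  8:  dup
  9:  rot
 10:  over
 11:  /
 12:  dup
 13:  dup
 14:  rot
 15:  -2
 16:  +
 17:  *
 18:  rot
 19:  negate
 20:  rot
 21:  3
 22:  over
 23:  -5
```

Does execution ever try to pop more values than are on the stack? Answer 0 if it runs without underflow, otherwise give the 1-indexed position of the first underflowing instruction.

-2      -2
negate  2
-4      2 -4
dup     2 -4 -4
mod     2 0
swap    0 2
+       2
dup     2 2
rot  — needs 3 operands, stack has 2 → underflow

9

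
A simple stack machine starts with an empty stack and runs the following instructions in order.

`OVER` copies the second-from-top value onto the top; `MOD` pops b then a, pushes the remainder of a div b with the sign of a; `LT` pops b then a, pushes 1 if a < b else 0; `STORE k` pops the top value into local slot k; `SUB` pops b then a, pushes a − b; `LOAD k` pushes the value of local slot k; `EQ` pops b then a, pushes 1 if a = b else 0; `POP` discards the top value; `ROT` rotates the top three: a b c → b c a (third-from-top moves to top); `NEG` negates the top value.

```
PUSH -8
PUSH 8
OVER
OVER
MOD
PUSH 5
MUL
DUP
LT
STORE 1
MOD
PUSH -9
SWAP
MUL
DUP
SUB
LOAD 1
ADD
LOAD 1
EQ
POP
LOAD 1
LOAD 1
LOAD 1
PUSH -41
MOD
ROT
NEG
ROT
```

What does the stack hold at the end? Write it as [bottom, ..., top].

PUSH -8  : -8
PUSH 8   : -8 8
OVER     : -8 8 -8
OVER     : -8 8 -8 8
MOD      : -8 8 0
PUSH 5   : -8 8 0 5
MUL      : -8 8 0
DUP      : -8 8 0 0
LT       : -8 8 0
STORE 1  : -8 8
MOD      : 0
PUSH -9  : 0 -9
SWAP     : -9 0
MUL      : 0
DUP      : 0 0
SUB      : 0
LOAD 1   : 0 0
ADD      : 0
LOAD 1   : 0 0
EQ       : 1
POP      : (empty)
LOAD 1   : 0
LOAD 1   : 0 0
LOAD 1   : 0 0 0
PUSH -41 : 0 0 0 -41
MOD      : 0 0 0
ROT      : 0 0 0
NEG      : 0 0 0
ROT      : 0 0 0

[0, 0, 0]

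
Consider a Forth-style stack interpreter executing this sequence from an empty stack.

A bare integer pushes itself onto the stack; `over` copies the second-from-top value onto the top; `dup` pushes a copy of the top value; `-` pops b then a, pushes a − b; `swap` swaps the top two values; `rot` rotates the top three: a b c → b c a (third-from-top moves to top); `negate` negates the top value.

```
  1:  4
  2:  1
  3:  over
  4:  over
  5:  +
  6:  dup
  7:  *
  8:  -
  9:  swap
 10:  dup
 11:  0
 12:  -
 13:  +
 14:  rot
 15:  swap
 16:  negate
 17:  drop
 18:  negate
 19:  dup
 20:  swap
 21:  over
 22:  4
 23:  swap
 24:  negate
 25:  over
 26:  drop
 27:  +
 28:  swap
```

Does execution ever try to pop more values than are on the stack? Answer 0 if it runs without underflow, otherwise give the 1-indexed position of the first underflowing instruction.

14

4     [4]
1     [4, 1]
over  [4, 1, 4]
over  [4, 1, 4, 1]
+     [4, 1, 5]
dup   [4, 1, 5, 5]
*     [4, 1, 25]
-     [4, -24]
swap  [-24, 4]
dup   [-24, 4, 4]
0     [-24, 4, 4, 0]
-     [-24, 4, 4]
+     [-24, 8]
rot  — needs 3 operands, stack has 2 → underflow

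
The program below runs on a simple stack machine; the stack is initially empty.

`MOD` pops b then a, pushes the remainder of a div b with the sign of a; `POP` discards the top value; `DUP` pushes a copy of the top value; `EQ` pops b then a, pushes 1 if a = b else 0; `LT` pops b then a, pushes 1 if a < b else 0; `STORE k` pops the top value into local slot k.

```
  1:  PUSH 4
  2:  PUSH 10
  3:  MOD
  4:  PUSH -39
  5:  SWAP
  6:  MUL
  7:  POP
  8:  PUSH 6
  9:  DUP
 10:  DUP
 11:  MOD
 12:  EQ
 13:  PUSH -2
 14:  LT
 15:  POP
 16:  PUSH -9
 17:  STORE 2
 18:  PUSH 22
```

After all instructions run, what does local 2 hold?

-9

PUSH 4   -> 4
PUSH 10  -> 4 10
MOD      -> 4
PUSH -39 -> 4 -39
SWAP     -> -39 4
MUL      -> -156
POP      -> (empty)
PUSH 6   -> 6
DUP      -> 6 6
DUP      -> 6 6 6
MOD      -> 6 0
EQ       -> 0
PUSH -2  -> 0 -2
LT       -> 0
POP      -> (empty)
PUSH -9  -> -9
STORE 2  -> (empty)
PUSH 22  -> 22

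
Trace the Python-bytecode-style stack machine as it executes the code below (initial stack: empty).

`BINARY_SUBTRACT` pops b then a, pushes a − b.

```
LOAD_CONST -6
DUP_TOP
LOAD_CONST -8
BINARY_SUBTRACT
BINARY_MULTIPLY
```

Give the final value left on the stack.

-12

LOAD_CONST -6    -6
DUP_TOP          -6 -6
LOAD_CONST -8    -6 -6 -8
BINARY_SUBTRACT  -6 2
BINARY_MULTIPLY  -12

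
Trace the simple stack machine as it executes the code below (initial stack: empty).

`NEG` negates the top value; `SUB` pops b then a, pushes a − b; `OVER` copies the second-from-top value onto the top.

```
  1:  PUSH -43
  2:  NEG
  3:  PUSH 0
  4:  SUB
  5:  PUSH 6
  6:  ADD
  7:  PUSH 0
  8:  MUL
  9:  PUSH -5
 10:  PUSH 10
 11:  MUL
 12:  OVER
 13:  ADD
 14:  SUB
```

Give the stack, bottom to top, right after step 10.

PUSH -43  -43
NEG       43
PUSH 0    43 0
SUB       43
PUSH 6    43 6
ADD       49
PUSH 0    49 0
MUL       0
PUSH -5   0 -5
PUSH 10   0 -5 10

[0, -5, 10]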